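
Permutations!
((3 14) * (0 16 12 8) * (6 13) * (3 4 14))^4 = ((0 16 12 8)(4 14)(6 13))^4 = (16)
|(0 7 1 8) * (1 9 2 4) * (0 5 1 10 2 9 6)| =|(0 7 6)(1 8 5)(2 4 10)| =3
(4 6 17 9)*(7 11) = (4 6 17 9)(7 11) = [0, 1, 2, 3, 6, 5, 17, 11, 8, 4, 10, 7, 12, 13, 14, 15, 16, 9]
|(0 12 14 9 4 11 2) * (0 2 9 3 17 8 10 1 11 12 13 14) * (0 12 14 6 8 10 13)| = 24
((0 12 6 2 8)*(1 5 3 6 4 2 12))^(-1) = (0 8 2 4 12 6 3 5 1)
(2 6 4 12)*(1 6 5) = [0, 6, 5, 3, 12, 1, 4, 7, 8, 9, 10, 11, 2] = (1 6 4 12 2 5)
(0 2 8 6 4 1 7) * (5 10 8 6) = (0 2 6 4 1 7)(5 10 8) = [2, 7, 6, 3, 1, 10, 4, 0, 5, 9, 8]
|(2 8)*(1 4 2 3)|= 5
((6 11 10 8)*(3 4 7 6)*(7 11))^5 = ((3 4 11 10 8)(6 7))^5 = (11)(6 7)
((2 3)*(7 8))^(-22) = (8)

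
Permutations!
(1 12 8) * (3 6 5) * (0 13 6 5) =[13, 12, 2, 5, 4, 3, 0, 7, 1, 9, 10, 11, 8, 6] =(0 13 6)(1 12 8)(3 5)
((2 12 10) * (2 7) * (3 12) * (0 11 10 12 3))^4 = ((12)(0 11 10 7 2))^4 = (12)(0 2 7 10 11)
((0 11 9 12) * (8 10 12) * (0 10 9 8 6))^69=(0 6 9 8 11)(10 12)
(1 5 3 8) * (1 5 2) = (1 2)(3 8 5) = [0, 2, 1, 8, 4, 3, 6, 7, 5]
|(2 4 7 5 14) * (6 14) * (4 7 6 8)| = 7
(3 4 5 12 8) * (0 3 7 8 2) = (0 3 4 5 12 2)(7 8) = [3, 1, 0, 4, 5, 12, 6, 8, 7, 9, 10, 11, 2]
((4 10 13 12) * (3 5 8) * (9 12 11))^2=(3 8 5)(4 13 9)(10 11 12)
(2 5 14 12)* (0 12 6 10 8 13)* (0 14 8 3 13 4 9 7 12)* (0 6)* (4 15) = (0 6 10 3 13 14)(2 5 8 15 4 9 7 12) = [6, 1, 5, 13, 9, 8, 10, 12, 15, 7, 3, 11, 2, 14, 0, 4]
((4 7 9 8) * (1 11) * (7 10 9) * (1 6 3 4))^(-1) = ((1 11 6 3 4 10 9 8))^(-1) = (1 8 9 10 4 3 6 11)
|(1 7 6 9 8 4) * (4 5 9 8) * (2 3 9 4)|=|(1 7 6 8 5 4)(2 3 9)|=6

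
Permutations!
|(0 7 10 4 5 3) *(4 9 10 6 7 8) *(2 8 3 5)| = 6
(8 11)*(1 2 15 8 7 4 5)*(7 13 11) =(1 2 15 8 7 4 5)(11 13) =[0, 2, 15, 3, 5, 1, 6, 4, 7, 9, 10, 13, 12, 11, 14, 8]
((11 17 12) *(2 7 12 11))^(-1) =(2 12 7)(11 17) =((2 7 12)(11 17))^(-1)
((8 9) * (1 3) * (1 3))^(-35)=((8 9))^(-35)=(8 9)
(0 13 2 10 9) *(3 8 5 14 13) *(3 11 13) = [11, 1, 10, 8, 4, 14, 6, 7, 5, 0, 9, 13, 12, 2, 3] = (0 11 13 2 10 9)(3 8 5 14)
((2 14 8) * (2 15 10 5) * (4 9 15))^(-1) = (2 5 10 15 9 4 8 14)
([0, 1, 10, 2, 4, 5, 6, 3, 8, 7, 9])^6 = [0, 1, 10, 2, 4, 5, 6, 3, 8, 7, 9]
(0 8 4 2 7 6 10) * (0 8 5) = (0 5)(2 7 6 10 8 4) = [5, 1, 7, 3, 2, 0, 10, 6, 4, 9, 8]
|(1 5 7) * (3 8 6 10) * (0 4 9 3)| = |(0 4 9 3 8 6 10)(1 5 7)| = 21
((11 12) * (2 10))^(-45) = (2 10)(11 12)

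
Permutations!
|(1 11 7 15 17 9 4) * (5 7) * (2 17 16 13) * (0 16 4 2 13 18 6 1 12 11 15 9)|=14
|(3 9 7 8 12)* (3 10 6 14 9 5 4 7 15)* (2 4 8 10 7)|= 10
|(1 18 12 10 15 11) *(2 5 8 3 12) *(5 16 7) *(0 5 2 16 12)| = 36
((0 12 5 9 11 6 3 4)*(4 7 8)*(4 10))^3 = (0 9 3 10 12 11 7 4 5 6 8)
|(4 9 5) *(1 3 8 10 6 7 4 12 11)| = |(1 3 8 10 6 7 4 9 5 12 11)| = 11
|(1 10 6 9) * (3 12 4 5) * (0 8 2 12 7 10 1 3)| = |(0 8 2 12 4 5)(3 7 10 6 9)| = 30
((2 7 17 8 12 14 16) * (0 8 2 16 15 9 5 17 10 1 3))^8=(0 2 14 1 5 8 7 15 3 17 12 10 9)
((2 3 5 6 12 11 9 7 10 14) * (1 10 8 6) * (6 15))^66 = (6 9 15 11 8 12 7)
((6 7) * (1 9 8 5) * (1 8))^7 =((1 9)(5 8)(6 7))^7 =(1 9)(5 8)(6 7)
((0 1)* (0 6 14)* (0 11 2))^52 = ((0 1 6 14 11 2))^52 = (0 11 6)(1 2 14)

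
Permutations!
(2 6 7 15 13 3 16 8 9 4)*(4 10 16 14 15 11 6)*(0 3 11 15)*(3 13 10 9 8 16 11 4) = (16)(0 13 4 2 3 14)(6 7 15 10 11) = [13, 1, 3, 14, 2, 5, 7, 15, 8, 9, 11, 6, 12, 4, 0, 10, 16]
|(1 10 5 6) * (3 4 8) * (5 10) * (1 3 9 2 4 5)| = 12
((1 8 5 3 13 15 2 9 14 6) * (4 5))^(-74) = (1 5 15 14 8 3 2 6 4 13 9) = ((1 8 4 5 3 13 15 2 9 14 6))^(-74)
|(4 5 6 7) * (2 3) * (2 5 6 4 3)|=|(3 5 4 6 7)|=5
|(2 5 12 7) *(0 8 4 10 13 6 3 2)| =11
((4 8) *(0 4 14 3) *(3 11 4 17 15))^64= (17)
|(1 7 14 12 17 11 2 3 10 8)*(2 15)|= 11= |(1 7 14 12 17 11 15 2 3 10 8)|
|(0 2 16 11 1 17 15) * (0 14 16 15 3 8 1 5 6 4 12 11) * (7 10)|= |(0 2 15 14 16)(1 17 3 8)(4 12 11 5 6)(7 10)|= 20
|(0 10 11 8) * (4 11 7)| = |(0 10 7 4 11 8)| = 6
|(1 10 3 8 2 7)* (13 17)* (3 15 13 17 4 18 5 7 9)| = |(1 10 15 13 4 18 5 7)(2 9 3 8)| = 8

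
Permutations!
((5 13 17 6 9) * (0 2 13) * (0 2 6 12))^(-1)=(0 12 17 13 2 5 9 6)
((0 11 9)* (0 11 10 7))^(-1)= (0 7 10)(9 11)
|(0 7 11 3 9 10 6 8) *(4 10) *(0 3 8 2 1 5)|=12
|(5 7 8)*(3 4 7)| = |(3 4 7 8 5)| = 5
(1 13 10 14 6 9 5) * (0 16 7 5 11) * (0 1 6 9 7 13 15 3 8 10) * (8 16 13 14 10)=(0 13)(1 15 3 16 14 9 11)(5 6 7)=[13, 15, 2, 16, 4, 6, 7, 5, 8, 11, 10, 1, 12, 0, 9, 3, 14]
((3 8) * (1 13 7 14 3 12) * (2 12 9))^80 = (1 12 2 9 8 3 14 7 13) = ((1 13 7 14 3 8 9 2 12))^80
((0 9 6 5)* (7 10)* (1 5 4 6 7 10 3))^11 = ((10)(0 9 7 3 1 5)(4 6))^11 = (10)(0 5 1 3 7 9)(4 6)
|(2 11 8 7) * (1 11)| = 5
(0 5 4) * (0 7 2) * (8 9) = (0 5 4 7 2)(8 9) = [5, 1, 0, 3, 7, 4, 6, 2, 9, 8]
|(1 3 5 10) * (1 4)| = 5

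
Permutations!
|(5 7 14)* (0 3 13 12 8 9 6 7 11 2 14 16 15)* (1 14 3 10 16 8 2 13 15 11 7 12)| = 16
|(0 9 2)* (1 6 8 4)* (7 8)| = 15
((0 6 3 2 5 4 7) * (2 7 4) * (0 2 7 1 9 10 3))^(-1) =(0 6)(1 3 10 9)(2 7 5)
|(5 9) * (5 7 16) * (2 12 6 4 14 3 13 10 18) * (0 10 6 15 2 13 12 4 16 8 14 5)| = |(0 10 18 13 6 16)(2 4 5 9 7 8 14 3 12 15)| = 30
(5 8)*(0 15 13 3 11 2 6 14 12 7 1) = [15, 0, 6, 11, 4, 8, 14, 1, 5, 9, 10, 2, 7, 3, 12, 13] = (0 15 13 3 11 2 6 14 12 7 1)(5 8)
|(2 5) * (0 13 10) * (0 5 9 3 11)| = 8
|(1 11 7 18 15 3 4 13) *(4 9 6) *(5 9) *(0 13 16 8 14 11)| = 12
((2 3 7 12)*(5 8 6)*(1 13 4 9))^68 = ((1 13 4 9)(2 3 7 12)(5 8 6))^68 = (13)(5 6 8)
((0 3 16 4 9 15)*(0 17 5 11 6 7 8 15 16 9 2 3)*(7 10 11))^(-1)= ((2 3 9 16 4)(5 7 8 15 17)(6 10 11))^(-1)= (2 4 16 9 3)(5 17 15 8 7)(6 11 10)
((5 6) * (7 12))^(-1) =((5 6)(7 12))^(-1) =(5 6)(7 12)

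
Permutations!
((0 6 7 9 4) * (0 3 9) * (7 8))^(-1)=((0 6 8 7)(3 9 4))^(-1)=(0 7 8 6)(3 4 9)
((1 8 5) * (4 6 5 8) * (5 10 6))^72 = (10)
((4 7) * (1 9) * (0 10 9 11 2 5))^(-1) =(0 5 2 11 1 9 10)(4 7)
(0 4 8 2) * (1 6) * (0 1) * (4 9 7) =(0 9 7 4 8 2 1 6) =[9, 6, 1, 3, 8, 5, 0, 4, 2, 7]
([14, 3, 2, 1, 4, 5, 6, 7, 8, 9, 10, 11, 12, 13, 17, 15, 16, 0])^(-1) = (0 17 14)(1 3)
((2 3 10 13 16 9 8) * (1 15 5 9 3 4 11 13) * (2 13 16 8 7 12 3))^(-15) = ((1 15 5 9 7 12 3 10)(2 4 11 16)(8 13))^(-15) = (1 15 5 9 7 12 3 10)(2 4 11 16)(8 13)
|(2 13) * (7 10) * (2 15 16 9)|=|(2 13 15 16 9)(7 10)|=10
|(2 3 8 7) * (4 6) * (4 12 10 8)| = 8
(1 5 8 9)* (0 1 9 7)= [1, 5, 2, 3, 4, 8, 6, 0, 7, 9]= (9)(0 1 5 8 7)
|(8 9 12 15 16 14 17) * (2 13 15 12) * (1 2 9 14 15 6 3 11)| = |(1 2 13 6 3 11)(8 14 17)(15 16)| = 6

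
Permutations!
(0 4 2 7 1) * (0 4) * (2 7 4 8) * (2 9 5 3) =(1 8 9 5 3 2 4 7) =[0, 8, 4, 2, 7, 3, 6, 1, 9, 5]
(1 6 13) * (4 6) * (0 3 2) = (0 3 2)(1 4 6 13) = [3, 4, 0, 2, 6, 5, 13, 7, 8, 9, 10, 11, 12, 1]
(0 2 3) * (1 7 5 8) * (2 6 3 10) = [6, 7, 10, 0, 4, 8, 3, 5, 1, 9, 2] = (0 6 3)(1 7 5 8)(2 10)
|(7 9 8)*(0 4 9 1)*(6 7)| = 7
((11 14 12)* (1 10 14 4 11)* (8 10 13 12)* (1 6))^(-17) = ((1 13 12 6)(4 11)(8 10 14))^(-17) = (1 6 12 13)(4 11)(8 10 14)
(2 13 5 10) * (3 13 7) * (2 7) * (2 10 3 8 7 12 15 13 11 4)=(2 10 12 15 13 5 3 11 4)(7 8)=[0, 1, 10, 11, 2, 3, 6, 8, 7, 9, 12, 4, 15, 5, 14, 13]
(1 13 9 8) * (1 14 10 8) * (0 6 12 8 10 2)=(0 6 12 8 14 2)(1 13 9)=[6, 13, 0, 3, 4, 5, 12, 7, 14, 1, 10, 11, 8, 9, 2]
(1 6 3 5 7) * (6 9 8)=(1 9 8 6 3 5 7)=[0, 9, 2, 5, 4, 7, 3, 1, 6, 8]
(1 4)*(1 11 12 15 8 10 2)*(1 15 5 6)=(1 4 11 12 5 6)(2 15 8 10)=[0, 4, 15, 3, 11, 6, 1, 7, 10, 9, 2, 12, 5, 13, 14, 8]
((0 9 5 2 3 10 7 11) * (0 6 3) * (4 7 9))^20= (11)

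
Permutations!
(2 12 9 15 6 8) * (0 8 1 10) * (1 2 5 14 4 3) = (0 8 5 14 4 3 1 10)(2 12 9 15 6) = [8, 10, 12, 1, 3, 14, 2, 7, 5, 15, 0, 11, 9, 13, 4, 6]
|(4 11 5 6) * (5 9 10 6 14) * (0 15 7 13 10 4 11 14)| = 11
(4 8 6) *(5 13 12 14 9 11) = (4 8 6)(5 13 12 14 9 11) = [0, 1, 2, 3, 8, 13, 4, 7, 6, 11, 10, 5, 14, 12, 9]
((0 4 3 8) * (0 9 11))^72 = ((0 4 3 8 9 11))^72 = (11)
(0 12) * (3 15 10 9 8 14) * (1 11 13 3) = (0 12)(1 11 13 3 15 10 9 8 14) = [12, 11, 2, 15, 4, 5, 6, 7, 14, 8, 9, 13, 0, 3, 1, 10]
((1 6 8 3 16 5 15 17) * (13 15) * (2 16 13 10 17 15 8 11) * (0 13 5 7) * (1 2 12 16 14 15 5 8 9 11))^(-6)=((0 13 9 11 12 16 7)(1 6)(2 14 15 5 10 17)(3 8))^(-6)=(17)(0 13 9 11 12 16 7)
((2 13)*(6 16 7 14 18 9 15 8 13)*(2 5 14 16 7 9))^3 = ((2 6 7 16 9 15 8 13 5 14 18))^3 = (2 16 8 14 6 9 13 18 7 15 5)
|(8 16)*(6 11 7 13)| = 4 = |(6 11 7 13)(8 16)|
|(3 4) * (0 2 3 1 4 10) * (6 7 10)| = 6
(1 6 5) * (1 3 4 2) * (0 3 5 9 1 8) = (0 3 4 2 8)(1 6 9) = [3, 6, 8, 4, 2, 5, 9, 7, 0, 1]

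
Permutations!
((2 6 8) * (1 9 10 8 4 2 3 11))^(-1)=((1 9 10 8 3 11)(2 6 4))^(-1)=(1 11 3 8 10 9)(2 4 6)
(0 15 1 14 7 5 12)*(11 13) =(0 15 1 14 7 5 12)(11 13) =[15, 14, 2, 3, 4, 12, 6, 5, 8, 9, 10, 13, 0, 11, 7, 1]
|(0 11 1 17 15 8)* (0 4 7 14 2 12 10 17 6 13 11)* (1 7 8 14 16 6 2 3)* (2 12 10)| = 40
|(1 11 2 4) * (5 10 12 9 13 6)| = 12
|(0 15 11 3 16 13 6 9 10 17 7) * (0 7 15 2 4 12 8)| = |(0 2 4 12 8)(3 16 13 6 9 10 17 15 11)| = 45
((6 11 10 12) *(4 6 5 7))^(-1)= ((4 6 11 10 12 5 7))^(-1)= (4 7 5 12 10 11 6)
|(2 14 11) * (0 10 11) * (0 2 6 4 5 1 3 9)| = |(0 10 11 6 4 5 1 3 9)(2 14)| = 18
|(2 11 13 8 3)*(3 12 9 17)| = |(2 11 13 8 12 9 17 3)| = 8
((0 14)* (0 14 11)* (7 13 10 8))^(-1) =((14)(0 11)(7 13 10 8))^(-1) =(14)(0 11)(7 8 10 13)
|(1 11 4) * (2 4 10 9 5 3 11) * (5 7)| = 6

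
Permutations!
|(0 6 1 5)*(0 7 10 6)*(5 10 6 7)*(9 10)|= |(1 9 10 7 6)|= 5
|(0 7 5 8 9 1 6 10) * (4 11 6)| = |(0 7 5 8 9 1 4 11 6 10)| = 10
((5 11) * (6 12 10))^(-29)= ((5 11)(6 12 10))^(-29)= (5 11)(6 12 10)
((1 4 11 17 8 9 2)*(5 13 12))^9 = (1 11 8 2 4 17 9)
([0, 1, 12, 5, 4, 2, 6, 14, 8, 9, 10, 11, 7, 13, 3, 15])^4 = [0, 1, 3, 7, 4, 14, 6, 2, 8, 9, 10, 11, 5, 13, 12, 15]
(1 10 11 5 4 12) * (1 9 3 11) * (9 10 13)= (1 13 9 3 11 5 4 12 10)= [0, 13, 2, 11, 12, 4, 6, 7, 8, 3, 1, 5, 10, 9]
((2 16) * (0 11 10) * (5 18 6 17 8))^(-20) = (18)(0 11 10)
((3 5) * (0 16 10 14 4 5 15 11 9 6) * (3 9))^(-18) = (0 9 4 10)(5 14 16 6) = ((0 16 10 14 4 5 9 6)(3 15 11))^(-18)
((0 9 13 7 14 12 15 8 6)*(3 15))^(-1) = ((0 9 13 7 14 12 3 15 8 6))^(-1) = (0 6 8 15 3 12 14 7 13 9)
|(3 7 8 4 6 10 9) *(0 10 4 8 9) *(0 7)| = |(0 10 7 9 3)(4 6)| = 10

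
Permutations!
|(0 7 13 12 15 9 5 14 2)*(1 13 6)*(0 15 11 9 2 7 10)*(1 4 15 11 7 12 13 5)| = |(0 10)(1 5 14 12 7 6 4 15 2 11 9)| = 22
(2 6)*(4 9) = (2 6)(4 9) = [0, 1, 6, 3, 9, 5, 2, 7, 8, 4]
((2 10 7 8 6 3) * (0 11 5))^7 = ((0 11 5)(2 10 7 8 6 3))^7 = (0 11 5)(2 10 7 8 6 3)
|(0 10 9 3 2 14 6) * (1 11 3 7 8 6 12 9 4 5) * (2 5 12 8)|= |(0 10 4 12 9 7 2 14 8 6)(1 11 3 5)|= 20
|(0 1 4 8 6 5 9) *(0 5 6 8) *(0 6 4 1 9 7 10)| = |(0 9 5 7 10)(4 6)| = 10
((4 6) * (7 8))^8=((4 6)(7 8))^8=(8)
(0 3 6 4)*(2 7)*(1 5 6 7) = (0 3 7 2 1 5 6 4) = [3, 5, 1, 7, 0, 6, 4, 2]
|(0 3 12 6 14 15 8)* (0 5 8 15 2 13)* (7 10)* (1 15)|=14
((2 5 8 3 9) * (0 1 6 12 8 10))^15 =((0 1 6 12 8 3 9 2 5 10))^15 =(0 3)(1 9)(2 6)(5 12)(8 10)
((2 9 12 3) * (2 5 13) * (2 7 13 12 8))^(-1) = ((2 9 8)(3 5 12)(7 13))^(-1) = (2 8 9)(3 12 5)(7 13)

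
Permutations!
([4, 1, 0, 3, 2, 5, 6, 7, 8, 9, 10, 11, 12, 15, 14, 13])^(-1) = (0 2 4)(13 15)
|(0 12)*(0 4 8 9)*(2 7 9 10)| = |(0 12 4 8 10 2 7 9)| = 8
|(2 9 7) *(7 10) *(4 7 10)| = |(10)(2 9 4 7)| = 4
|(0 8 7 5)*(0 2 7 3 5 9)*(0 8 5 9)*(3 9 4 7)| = 6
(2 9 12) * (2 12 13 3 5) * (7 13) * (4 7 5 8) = (2 9 5)(3 8 4 7 13) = [0, 1, 9, 8, 7, 2, 6, 13, 4, 5, 10, 11, 12, 3]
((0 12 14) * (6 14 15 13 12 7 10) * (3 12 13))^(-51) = (15)(0 14 6 10 7)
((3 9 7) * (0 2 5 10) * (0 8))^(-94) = (0 2 5 10 8)(3 7 9)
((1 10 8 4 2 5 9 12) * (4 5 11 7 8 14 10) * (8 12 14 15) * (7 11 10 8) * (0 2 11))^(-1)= (0 11 4 1 12 7 15 10 2)(5 8 14 9)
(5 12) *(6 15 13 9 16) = [0, 1, 2, 3, 4, 12, 15, 7, 8, 16, 10, 11, 5, 9, 14, 13, 6] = (5 12)(6 15 13 9 16)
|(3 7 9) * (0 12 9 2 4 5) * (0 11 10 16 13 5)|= |(0 12 9 3 7 2 4)(5 11 10 16 13)|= 35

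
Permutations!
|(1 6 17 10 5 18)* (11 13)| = 6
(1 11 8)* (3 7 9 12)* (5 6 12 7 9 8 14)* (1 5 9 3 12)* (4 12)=(1 11 14 9 7 8 5 6)(4 12)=[0, 11, 2, 3, 12, 6, 1, 8, 5, 7, 10, 14, 4, 13, 9]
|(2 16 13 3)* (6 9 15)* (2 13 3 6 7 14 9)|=|(2 16 3 13 6)(7 14 9 15)|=20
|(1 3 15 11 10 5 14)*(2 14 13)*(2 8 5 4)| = 24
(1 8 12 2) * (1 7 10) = [0, 8, 7, 3, 4, 5, 6, 10, 12, 9, 1, 11, 2] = (1 8 12 2 7 10)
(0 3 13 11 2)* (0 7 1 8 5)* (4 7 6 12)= (0 3 13 11 2 6 12 4 7 1 8 5)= [3, 8, 6, 13, 7, 0, 12, 1, 5, 9, 10, 2, 4, 11]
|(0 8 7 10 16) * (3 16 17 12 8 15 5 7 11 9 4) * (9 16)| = 30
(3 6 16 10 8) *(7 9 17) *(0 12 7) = (0 12 7 9 17)(3 6 16 10 8) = [12, 1, 2, 6, 4, 5, 16, 9, 3, 17, 8, 11, 7, 13, 14, 15, 10, 0]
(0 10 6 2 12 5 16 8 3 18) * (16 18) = (0 10 6 2 12 5 18)(3 16 8) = [10, 1, 12, 16, 4, 18, 2, 7, 3, 9, 6, 11, 5, 13, 14, 15, 8, 17, 0]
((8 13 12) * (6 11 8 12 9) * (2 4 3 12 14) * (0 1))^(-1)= (0 1)(2 14 12 3 4)(6 9 13 8 11)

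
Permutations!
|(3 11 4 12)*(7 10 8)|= |(3 11 4 12)(7 10 8)|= 12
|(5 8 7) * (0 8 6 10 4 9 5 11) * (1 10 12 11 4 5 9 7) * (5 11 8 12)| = 6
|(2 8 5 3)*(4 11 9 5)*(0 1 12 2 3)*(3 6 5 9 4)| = |(0 1 12 2 8 3 6 5)(4 11)| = 8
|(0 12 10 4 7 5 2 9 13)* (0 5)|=|(0 12 10 4 7)(2 9 13 5)|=20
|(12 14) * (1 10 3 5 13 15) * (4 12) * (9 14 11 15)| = 11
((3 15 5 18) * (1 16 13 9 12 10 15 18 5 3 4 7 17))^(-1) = (1 17 7 4 18 3 15 10 12 9 13 16)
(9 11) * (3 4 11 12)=(3 4 11 9 12)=[0, 1, 2, 4, 11, 5, 6, 7, 8, 12, 10, 9, 3]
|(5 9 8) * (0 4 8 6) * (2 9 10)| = 8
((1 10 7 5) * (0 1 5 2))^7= (0 10 2 1 7)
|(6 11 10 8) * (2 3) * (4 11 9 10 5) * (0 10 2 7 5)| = |(0 10 8 6 9 2 3 7 5 4 11)| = 11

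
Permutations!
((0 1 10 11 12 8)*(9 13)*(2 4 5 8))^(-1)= ((0 1 10 11 12 2 4 5 8)(9 13))^(-1)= (0 8 5 4 2 12 11 10 1)(9 13)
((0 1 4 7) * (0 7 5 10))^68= ((0 1 4 5 10))^68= (0 5 1 10 4)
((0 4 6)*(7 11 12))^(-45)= (12)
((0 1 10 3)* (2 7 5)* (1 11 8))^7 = ((0 11 8 1 10 3)(2 7 5))^7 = (0 11 8 1 10 3)(2 7 5)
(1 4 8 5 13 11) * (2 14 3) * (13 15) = (1 4 8 5 15 13 11)(2 14 3) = [0, 4, 14, 2, 8, 15, 6, 7, 5, 9, 10, 1, 12, 11, 3, 13]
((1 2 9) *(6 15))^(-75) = ((1 2 9)(6 15))^(-75) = (6 15)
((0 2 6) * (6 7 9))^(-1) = (0 6 9 7 2)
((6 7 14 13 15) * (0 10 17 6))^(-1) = (0 15 13 14 7 6 17 10)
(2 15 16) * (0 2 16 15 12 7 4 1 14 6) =(16)(0 2 12 7 4 1 14 6) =[2, 14, 12, 3, 1, 5, 0, 4, 8, 9, 10, 11, 7, 13, 6, 15, 16]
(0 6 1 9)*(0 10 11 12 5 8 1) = (0 6)(1 9 10 11 12 5 8) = [6, 9, 2, 3, 4, 8, 0, 7, 1, 10, 11, 12, 5]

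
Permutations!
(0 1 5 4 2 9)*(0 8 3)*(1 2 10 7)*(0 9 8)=(0 2 8 3 9)(1 5 4 10 7)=[2, 5, 8, 9, 10, 4, 6, 1, 3, 0, 7]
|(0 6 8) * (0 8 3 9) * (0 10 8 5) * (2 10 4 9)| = |(0 6 3 2 10 8 5)(4 9)| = 14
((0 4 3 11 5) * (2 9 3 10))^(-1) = ((0 4 10 2 9 3 11 5))^(-1) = (0 5 11 3 9 2 10 4)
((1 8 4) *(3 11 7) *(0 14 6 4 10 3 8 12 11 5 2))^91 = ((0 14 6 4 1 12 11 7 8 10 3 5 2))^91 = (14)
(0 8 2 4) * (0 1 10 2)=(0 8)(1 10 2 4)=[8, 10, 4, 3, 1, 5, 6, 7, 0, 9, 2]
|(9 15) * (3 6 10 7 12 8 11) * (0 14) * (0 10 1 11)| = |(0 14 10 7 12 8)(1 11 3 6)(9 15)| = 12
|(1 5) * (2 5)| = 3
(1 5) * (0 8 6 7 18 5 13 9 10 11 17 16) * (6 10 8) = (0 6 7 18 5 1 13 9 8 10 11 17 16) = [6, 13, 2, 3, 4, 1, 7, 18, 10, 8, 11, 17, 12, 9, 14, 15, 0, 16, 5]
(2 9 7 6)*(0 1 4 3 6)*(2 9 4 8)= [1, 8, 4, 6, 3, 5, 9, 0, 2, 7]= (0 1 8 2 4 3 6 9 7)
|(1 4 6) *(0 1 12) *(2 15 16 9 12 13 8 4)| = 28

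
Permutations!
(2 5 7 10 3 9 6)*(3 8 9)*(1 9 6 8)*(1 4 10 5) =[0, 9, 1, 3, 10, 7, 2, 5, 6, 8, 4] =(1 9 8 6 2)(4 10)(5 7)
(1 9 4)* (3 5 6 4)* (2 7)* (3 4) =(1 9 4)(2 7)(3 5 6) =[0, 9, 7, 5, 1, 6, 3, 2, 8, 4]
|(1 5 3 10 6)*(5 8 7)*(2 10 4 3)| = |(1 8 7 5 2 10 6)(3 4)| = 14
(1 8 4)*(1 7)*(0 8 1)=[8, 1, 2, 3, 7, 5, 6, 0, 4]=(0 8 4 7)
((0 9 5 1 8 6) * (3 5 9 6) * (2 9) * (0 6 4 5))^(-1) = ((0 4 5 1 8 3)(2 9))^(-1) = (0 3 8 1 5 4)(2 9)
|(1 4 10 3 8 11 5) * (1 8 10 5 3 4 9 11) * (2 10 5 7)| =12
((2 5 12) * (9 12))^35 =((2 5 9 12))^35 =(2 12 9 5)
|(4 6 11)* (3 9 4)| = 5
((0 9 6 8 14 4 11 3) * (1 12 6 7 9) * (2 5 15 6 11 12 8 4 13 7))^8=(0 5 1 15 8 6 14 4 13 12 7 11 9 3 2)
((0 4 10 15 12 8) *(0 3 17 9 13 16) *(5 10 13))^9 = ((0 4 13 16)(3 17 9 5 10 15 12 8))^9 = (0 4 13 16)(3 17 9 5 10 15 12 8)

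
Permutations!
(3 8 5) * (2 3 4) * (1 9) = [0, 9, 3, 8, 2, 4, 6, 7, 5, 1] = (1 9)(2 3 8 5 4)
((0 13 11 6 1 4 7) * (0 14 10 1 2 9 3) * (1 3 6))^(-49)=((0 13 11 1 4 7 14 10 3)(2 9 6))^(-49)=(0 7 13 14 11 10 1 3 4)(2 6 9)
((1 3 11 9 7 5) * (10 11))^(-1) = (1 5 7 9 11 10 3)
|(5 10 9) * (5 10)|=|(9 10)|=2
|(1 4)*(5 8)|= 2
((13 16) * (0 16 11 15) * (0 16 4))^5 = ((0 4)(11 15 16 13))^5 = (0 4)(11 15 16 13)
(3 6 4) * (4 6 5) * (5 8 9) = [0, 1, 2, 8, 3, 4, 6, 7, 9, 5] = (3 8 9 5 4)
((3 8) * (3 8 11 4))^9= ((3 11 4))^9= (11)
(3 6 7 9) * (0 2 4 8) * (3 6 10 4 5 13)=(0 2 5 13 3 10 4 8)(6 7 9)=[2, 1, 5, 10, 8, 13, 7, 9, 0, 6, 4, 11, 12, 3]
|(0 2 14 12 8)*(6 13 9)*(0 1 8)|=12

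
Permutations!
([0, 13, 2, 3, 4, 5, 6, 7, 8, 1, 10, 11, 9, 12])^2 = (1 12)(9 13)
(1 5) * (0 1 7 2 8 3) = (0 1 5 7 2 8 3) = [1, 5, 8, 0, 4, 7, 6, 2, 3]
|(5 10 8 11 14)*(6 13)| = |(5 10 8 11 14)(6 13)| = 10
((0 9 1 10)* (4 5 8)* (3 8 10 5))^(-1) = (0 10 5 1 9)(3 4 8)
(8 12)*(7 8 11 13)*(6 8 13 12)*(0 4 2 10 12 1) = (0 4 2 10 12 11 1)(6 8)(7 13) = [4, 0, 10, 3, 2, 5, 8, 13, 6, 9, 12, 1, 11, 7]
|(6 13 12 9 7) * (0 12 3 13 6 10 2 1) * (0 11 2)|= 30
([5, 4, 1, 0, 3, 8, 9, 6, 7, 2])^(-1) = (0 3 4 1 2 9 6 7 8 5)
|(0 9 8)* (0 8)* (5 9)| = 3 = |(0 5 9)|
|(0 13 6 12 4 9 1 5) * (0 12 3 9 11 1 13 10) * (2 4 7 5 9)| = 24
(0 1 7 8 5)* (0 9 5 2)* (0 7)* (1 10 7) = (0 10 7 8 2 1)(5 9) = [10, 0, 1, 3, 4, 9, 6, 8, 2, 5, 7]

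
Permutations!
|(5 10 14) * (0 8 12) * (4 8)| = |(0 4 8 12)(5 10 14)| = 12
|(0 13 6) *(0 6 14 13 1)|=|(0 1)(13 14)|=2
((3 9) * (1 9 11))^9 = (1 9 3 11)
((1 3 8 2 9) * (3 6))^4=((1 6 3 8 2 9))^4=(1 2 3)(6 9 8)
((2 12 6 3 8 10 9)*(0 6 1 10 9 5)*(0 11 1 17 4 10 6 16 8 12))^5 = ((0 16 8 9 2)(1 6 3 12 17 4 10 5 11))^5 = (1 4 6 10 3 5 12 11 17)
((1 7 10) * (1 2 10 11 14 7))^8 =(7 14 11)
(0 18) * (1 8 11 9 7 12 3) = (0 18)(1 8 11 9 7 12 3) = [18, 8, 2, 1, 4, 5, 6, 12, 11, 7, 10, 9, 3, 13, 14, 15, 16, 17, 0]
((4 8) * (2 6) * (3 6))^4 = (8)(2 3 6)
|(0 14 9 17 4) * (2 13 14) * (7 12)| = 14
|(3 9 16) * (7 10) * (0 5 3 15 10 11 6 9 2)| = 28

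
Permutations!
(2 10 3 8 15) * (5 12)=(2 10 3 8 15)(5 12)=[0, 1, 10, 8, 4, 12, 6, 7, 15, 9, 3, 11, 5, 13, 14, 2]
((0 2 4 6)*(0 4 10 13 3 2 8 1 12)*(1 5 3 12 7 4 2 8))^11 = (0 7 6 10 12 1 4 2 13)(3 5 8)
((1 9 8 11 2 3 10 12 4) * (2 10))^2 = (1 8 10 4 9 11 12)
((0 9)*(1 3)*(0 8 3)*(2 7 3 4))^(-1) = ((0 9 8 4 2 7 3 1))^(-1) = (0 1 3 7 2 4 8 9)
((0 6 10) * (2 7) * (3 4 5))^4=(0 6 10)(3 4 5)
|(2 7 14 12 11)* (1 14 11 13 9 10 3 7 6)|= 11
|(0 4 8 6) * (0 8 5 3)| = |(0 4 5 3)(6 8)| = 4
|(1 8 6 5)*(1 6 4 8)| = |(4 8)(5 6)| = 2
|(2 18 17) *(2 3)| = 4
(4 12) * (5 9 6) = (4 12)(5 9 6) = [0, 1, 2, 3, 12, 9, 5, 7, 8, 6, 10, 11, 4]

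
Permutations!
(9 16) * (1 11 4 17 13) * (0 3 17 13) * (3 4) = [4, 11, 2, 17, 13, 5, 6, 7, 8, 16, 10, 3, 12, 1, 14, 15, 9, 0] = (0 4 13 1 11 3 17)(9 16)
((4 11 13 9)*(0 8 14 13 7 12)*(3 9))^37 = (0 11 3 8 7 9 14 12 4 13)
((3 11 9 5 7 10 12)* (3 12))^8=((12)(3 11 9 5 7 10))^8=(12)(3 9 7)(5 10 11)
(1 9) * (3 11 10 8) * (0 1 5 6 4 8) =[1, 9, 2, 11, 8, 6, 4, 7, 3, 5, 0, 10] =(0 1 9 5 6 4 8 3 11 10)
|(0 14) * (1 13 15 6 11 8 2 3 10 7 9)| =22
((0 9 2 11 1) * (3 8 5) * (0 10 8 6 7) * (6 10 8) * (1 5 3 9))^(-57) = ((0 1 8 3 10 6 7)(2 11 5 9))^(-57) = (0 7 6 10 3 8 1)(2 9 5 11)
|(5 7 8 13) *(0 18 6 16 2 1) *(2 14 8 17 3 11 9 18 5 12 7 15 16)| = 17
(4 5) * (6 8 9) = (4 5)(6 8 9) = [0, 1, 2, 3, 5, 4, 8, 7, 9, 6]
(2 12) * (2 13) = (2 12 13) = [0, 1, 12, 3, 4, 5, 6, 7, 8, 9, 10, 11, 13, 2]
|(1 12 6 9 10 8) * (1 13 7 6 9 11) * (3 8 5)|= 11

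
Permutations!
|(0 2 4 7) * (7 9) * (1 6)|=10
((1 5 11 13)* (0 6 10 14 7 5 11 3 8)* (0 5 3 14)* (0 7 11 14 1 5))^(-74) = (0 3 10)(1 14 11 13 5)(6 8 7)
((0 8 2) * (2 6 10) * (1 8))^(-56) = ((0 1 8 6 10 2))^(-56) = (0 10 8)(1 2 6)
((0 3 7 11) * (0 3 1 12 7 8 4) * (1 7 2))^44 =(0 11 8)(1 2 12)(3 4 7)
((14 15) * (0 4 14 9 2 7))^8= (0 4 14 15 9 2 7)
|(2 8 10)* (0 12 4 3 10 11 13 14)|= 10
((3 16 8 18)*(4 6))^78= ((3 16 8 18)(4 6))^78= (3 8)(16 18)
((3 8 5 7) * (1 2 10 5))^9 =((1 2 10 5 7 3 8))^9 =(1 10 7 8 2 5 3)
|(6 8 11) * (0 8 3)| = |(0 8 11 6 3)| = 5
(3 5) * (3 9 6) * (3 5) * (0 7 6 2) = (0 7 6 5 9 2) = [7, 1, 0, 3, 4, 9, 5, 6, 8, 2]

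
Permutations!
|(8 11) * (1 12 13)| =6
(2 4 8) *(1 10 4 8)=(1 10 4)(2 8)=[0, 10, 8, 3, 1, 5, 6, 7, 2, 9, 4]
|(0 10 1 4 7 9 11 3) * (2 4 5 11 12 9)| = 6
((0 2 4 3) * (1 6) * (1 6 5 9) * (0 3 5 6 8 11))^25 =(0 8 1 5 2 11 6 9 4)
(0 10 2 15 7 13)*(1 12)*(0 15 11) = (0 10 2 11)(1 12)(7 13 15) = [10, 12, 11, 3, 4, 5, 6, 13, 8, 9, 2, 0, 1, 15, 14, 7]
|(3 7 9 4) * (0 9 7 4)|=|(0 9)(3 4)|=2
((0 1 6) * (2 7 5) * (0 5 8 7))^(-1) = ((0 1 6 5 2)(7 8))^(-1) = (0 2 5 6 1)(7 8)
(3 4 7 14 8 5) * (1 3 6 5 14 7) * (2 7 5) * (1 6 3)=[0, 1, 7, 4, 6, 3, 2, 5, 14, 9, 10, 11, 12, 13, 8]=(2 7 5 3 4 6)(8 14)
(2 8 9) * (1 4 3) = (1 4 3)(2 8 9) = [0, 4, 8, 1, 3, 5, 6, 7, 9, 2]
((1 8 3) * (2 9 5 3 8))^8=(1 5 2 3 9)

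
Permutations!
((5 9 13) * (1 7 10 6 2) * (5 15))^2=(1 10 2 7 6)(5 13)(9 15)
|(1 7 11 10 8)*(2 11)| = |(1 7 2 11 10 8)| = 6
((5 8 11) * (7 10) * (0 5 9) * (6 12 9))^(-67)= (0 11 9 8 12 5 6)(7 10)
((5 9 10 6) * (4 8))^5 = ((4 8)(5 9 10 6))^5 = (4 8)(5 9 10 6)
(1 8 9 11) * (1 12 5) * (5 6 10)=(1 8 9 11 12 6 10 5)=[0, 8, 2, 3, 4, 1, 10, 7, 9, 11, 5, 12, 6]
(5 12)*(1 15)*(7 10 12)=(1 15)(5 7 10 12)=[0, 15, 2, 3, 4, 7, 6, 10, 8, 9, 12, 11, 5, 13, 14, 1]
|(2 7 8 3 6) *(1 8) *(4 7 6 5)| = |(1 8 3 5 4 7)(2 6)| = 6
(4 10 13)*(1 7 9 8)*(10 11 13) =[0, 7, 2, 3, 11, 5, 6, 9, 1, 8, 10, 13, 12, 4] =(1 7 9 8)(4 11 13)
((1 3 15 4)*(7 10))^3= (1 4 15 3)(7 10)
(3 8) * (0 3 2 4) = (0 3 8 2 4) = [3, 1, 4, 8, 0, 5, 6, 7, 2]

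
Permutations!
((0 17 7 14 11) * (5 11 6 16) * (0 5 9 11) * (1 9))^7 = (0 9 6 17 11 16 7 5 1 14)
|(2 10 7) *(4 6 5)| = 3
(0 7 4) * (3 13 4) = (0 7 3 13 4) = [7, 1, 2, 13, 0, 5, 6, 3, 8, 9, 10, 11, 12, 4]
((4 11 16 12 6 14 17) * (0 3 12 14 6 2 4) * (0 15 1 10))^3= ((0 3 12 2 4 11 16 14 17 15 1 10))^3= (0 2 16 15)(1 3 4 14)(10 12 11 17)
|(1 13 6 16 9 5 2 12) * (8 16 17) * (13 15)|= 11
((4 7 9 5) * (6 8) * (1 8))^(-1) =((1 8 6)(4 7 9 5))^(-1) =(1 6 8)(4 5 9 7)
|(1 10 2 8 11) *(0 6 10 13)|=8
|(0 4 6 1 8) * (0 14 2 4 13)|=|(0 13)(1 8 14 2 4 6)|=6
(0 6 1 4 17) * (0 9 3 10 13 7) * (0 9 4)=(0 6 1)(3 10 13 7 9)(4 17)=[6, 0, 2, 10, 17, 5, 1, 9, 8, 3, 13, 11, 12, 7, 14, 15, 16, 4]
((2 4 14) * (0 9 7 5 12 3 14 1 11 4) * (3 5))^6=((0 9 7 3 14 2)(1 11 4)(5 12))^6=(14)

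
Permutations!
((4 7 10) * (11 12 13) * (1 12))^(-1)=(1 11 13 12)(4 10 7)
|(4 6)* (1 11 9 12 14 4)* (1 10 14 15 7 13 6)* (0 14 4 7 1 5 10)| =15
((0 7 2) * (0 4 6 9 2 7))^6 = (2 6)(4 9)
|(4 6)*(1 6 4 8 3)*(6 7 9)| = |(1 7 9 6 8 3)| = 6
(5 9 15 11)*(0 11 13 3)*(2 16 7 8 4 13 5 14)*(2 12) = (0 11 14 12 2 16 7 8 4 13 3)(5 9 15) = [11, 1, 16, 0, 13, 9, 6, 8, 4, 15, 10, 14, 2, 3, 12, 5, 7]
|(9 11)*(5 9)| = 3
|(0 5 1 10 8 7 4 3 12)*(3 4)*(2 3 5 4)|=5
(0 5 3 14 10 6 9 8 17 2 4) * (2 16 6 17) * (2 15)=[5, 1, 4, 14, 0, 3, 9, 7, 15, 8, 17, 11, 12, 13, 10, 2, 6, 16]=(0 5 3 14 10 17 16 6 9 8 15 2 4)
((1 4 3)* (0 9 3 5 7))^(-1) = ((0 9 3 1 4 5 7))^(-1) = (0 7 5 4 1 3 9)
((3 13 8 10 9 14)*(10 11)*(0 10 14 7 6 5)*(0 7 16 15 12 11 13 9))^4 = (3 12 9 11 16 14 15)(5 7 6) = ((0 10)(3 9 16 15 12 11 14)(5 7 6)(8 13))^4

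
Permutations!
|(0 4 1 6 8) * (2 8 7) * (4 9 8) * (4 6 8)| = |(0 9 4 1 8)(2 6 7)| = 15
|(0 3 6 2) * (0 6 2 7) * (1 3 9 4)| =|(0 9 4 1 3 2 6 7)| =8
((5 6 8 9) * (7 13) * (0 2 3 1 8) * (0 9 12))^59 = (0 12 8 1 3 2)(5 9 6)(7 13)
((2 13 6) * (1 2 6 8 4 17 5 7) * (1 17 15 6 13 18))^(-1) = (1 18 2)(4 8 13 6 15)(5 17 7)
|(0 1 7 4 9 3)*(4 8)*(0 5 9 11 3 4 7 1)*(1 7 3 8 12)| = 6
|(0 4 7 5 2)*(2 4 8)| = |(0 8 2)(4 7 5)| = 3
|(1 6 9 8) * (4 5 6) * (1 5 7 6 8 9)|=4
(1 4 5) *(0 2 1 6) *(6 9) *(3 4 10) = (0 2 1 10 3 4 5 9 6) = [2, 10, 1, 4, 5, 9, 0, 7, 8, 6, 3]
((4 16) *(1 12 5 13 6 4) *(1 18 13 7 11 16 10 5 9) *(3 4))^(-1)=((1 12 9)(3 4 10 5 7 11 16 18 13 6))^(-1)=(1 9 12)(3 6 13 18 16 11 7 5 10 4)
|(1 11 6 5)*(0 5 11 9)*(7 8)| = |(0 5 1 9)(6 11)(7 8)| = 4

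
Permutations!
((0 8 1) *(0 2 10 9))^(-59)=((0 8 1 2 10 9))^(-59)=(0 8 1 2 10 9)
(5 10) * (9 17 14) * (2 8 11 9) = [0, 1, 8, 3, 4, 10, 6, 7, 11, 17, 5, 9, 12, 13, 2, 15, 16, 14] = (2 8 11 9 17 14)(5 10)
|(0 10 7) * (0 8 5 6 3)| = 7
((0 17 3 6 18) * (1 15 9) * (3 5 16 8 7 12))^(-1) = (0 18 6 3 12 7 8 16 5 17)(1 9 15)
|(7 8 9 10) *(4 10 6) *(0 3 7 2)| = |(0 3 7 8 9 6 4 10 2)| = 9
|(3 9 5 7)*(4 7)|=|(3 9 5 4 7)|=5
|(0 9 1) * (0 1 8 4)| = 4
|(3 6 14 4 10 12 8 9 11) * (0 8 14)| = 12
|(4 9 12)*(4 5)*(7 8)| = |(4 9 12 5)(7 8)| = 4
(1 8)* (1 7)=(1 8 7)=[0, 8, 2, 3, 4, 5, 6, 1, 7]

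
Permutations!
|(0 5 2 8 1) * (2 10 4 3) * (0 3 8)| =|(0 5 10 4 8 1 3 2)| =8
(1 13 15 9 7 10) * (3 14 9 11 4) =(1 13 15 11 4 3 14 9 7 10) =[0, 13, 2, 14, 3, 5, 6, 10, 8, 7, 1, 4, 12, 15, 9, 11]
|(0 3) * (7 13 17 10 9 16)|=|(0 3)(7 13 17 10 9 16)|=6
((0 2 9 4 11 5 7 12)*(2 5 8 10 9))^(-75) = (0 5 7 12)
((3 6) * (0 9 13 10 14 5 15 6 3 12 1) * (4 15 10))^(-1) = (0 1 12 6 15 4 13 9)(5 14 10)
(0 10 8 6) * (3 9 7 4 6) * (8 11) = [10, 1, 2, 9, 6, 5, 0, 4, 3, 7, 11, 8] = (0 10 11 8 3 9 7 4 6)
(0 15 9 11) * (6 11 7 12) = (0 15 9 7 12 6 11) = [15, 1, 2, 3, 4, 5, 11, 12, 8, 7, 10, 0, 6, 13, 14, 9]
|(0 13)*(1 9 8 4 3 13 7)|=8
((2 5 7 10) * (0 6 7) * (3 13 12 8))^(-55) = ((0 6 7 10 2 5)(3 13 12 8))^(-55) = (0 5 2 10 7 6)(3 13 12 8)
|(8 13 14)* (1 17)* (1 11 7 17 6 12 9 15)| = 15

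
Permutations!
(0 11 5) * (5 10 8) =(0 11 10 8 5) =[11, 1, 2, 3, 4, 0, 6, 7, 5, 9, 8, 10]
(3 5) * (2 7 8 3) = (2 7 8 3 5) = [0, 1, 7, 5, 4, 2, 6, 8, 3]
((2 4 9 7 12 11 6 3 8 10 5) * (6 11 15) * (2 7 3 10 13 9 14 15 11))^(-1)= ((2 4 14 15 6 10 5 7 12 11)(3 8 13 9))^(-1)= (2 11 12 7 5 10 6 15 14 4)(3 9 13 8)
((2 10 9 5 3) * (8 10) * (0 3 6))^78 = (0 5 10 2)(3 6 9 8) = ((0 3 2 8 10 9 5 6))^78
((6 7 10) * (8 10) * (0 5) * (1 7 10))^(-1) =(0 5)(1 8 7)(6 10)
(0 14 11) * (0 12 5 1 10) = (0 14 11 12 5 1 10) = [14, 10, 2, 3, 4, 1, 6, 7, 8, 9, 0, 12, 5, 13, 11]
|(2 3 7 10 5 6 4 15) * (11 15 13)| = 10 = |(2 3 7 10 5 6 4 13 11 15)|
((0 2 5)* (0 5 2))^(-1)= (5)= ((5))^(-1)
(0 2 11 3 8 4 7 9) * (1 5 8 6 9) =(0 2 11 3 6 9)(1 5 8 4 7) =[2, 5, 11, 6, 7, 8, 9, 1, 4, 0, 10, 3]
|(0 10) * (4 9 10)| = |(0 4 9 10)| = 4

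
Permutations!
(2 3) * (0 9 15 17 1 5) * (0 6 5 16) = (0 9 15 17 1 16)(2 3)(5 6) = [9, 16, 3, 2, 4, 6, 5, 7, 8, 15, 10, 11, 12, 13, 14, 17, 0, 1]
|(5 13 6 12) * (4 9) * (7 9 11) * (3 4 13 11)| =|(3 4)(5 11 7 9 13 6 12)| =14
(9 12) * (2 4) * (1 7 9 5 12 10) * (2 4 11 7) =[0, 2, 11, 3, 4, 12, 6, 9, 8, 10, 1, 7, 5] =(1 2 11 7 9 10)(5 12)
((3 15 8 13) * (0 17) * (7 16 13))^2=(17)(3 8 16)(7 13 15)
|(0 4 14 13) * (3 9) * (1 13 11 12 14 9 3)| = 15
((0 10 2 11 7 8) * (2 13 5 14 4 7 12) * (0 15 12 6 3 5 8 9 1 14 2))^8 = ((0 10 13 8 15 12)(1 14 4 7 9)(2 11 6 3 5))^8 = (0 13 15)(1 7 14 9 4)(2 3 11 5 6)(8 12 10)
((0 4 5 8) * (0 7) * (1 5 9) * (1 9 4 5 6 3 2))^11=(9)(0 7 8 5)(1 2 3 6)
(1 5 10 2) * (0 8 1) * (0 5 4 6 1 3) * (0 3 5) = (0 8 5 10 2)(1 4 6) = [8, 4, 0, 3, 6, 10, 1, 7, 5, 9, 2]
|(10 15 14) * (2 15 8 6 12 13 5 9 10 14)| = 14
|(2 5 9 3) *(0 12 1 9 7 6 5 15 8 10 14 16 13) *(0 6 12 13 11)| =16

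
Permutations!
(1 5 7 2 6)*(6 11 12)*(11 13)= (1 5 7 2 13 11 12 6)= [0, 5, 13, 3, 4, 7, 1, 2, 8, 9, 10, 12, 6, 11]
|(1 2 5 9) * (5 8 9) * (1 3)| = |(1 2 8 9 3)| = 5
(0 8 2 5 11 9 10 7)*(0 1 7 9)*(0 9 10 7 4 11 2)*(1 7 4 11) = (0 8)(1 11 9 4)(2 5) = [8, 11, 5, 3, 1, 2, 6, 7, 0, 4, 10, 9]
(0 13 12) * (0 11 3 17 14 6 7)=(0 13 12 11 3 17 14 6 7)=[13, 1, 2, 17, 4, 5, 7, 0, 8, 9, 10, 3, 11, 12, 6, 15, 16, 14]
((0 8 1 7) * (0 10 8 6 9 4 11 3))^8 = ((0 6 9 4 11 3)(1 7 10 8))^8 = (0 9 11)(3 6 4)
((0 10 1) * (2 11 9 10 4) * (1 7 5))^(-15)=((0 4 2 11 9 10 7 5 1))^(-15)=(0 11 7)(1 2 10)(4 9 5)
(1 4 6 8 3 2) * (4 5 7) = [0, 5, 1, 2, 6, 7, 8, 4, 3] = (1 5 7 4 6 8 3 2)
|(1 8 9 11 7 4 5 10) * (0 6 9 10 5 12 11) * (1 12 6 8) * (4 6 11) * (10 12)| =8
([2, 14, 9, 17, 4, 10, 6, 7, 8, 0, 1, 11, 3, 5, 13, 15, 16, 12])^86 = (0 9 2)(1 14 13 5 10)(3 12 17)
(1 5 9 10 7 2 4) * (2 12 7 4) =(1 5 9 10 4)(7 12) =[0, 5, 2, 3, 1, 9, 6, 12, 8, 10, 4, 11, 7]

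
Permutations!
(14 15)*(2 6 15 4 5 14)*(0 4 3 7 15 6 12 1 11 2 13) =(0 4 5 14 3 7 15 13)(1 11 2 12) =[4, 11, 12, 7, 5, 14, 6, 15, 8, 9, 10, 2, 1, 0, 3, 13]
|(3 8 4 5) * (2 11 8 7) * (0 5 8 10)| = |(0 5 3 7 2 11 10)(4 8)| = 14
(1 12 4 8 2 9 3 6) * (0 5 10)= (0 5 10)(1 12 4 8 2 9 3 6)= [5, 12, 9, 6, 8, 10, 1, 7, 2, 3, 0, 11, 4]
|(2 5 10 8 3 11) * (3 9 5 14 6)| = |(2 14 6 3 11)(5 10 8 9)| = 20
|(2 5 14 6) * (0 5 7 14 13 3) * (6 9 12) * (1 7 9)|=12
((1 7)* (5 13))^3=((1 7)(5 13))^3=(1 7)(5 13)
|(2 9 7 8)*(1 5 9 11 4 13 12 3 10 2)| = |(1 5 9 7 8)(2 11 4 13 12 3 10)| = 35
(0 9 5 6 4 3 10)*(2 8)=[9, 1, 8, 10, 3, 6, 4, 7, 2, 5, 0]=(0 9 5 6 4 3 10)(2 8)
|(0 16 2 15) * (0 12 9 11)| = |(0 16 2 15 12 9 11)| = 7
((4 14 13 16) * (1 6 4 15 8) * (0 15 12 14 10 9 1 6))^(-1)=(0 1 9 10 4 6 8 15)(12 16 13 14)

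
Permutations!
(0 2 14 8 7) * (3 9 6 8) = (0 2 14 3 9 6 8 7) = [2, 1, 14, 9, 4, 5, 8, 0, 7, 6, 10, 11, 12, 13, 3]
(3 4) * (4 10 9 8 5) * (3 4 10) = (5 10 9 8) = [0, 1, 2, 3, 4, 10, 6, 7, 5, 8, 9]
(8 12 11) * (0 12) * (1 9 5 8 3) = [12, 9, 2, 1, 4, 8, 6, 7, 0, 5, 10, 3, 11] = (0 12 11 3 1 9 5 8)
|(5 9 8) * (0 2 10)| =|(0 2 10)(5 9 8)| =3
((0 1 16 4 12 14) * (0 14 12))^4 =(16)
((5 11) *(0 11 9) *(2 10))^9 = (0 11 5 9)(2 10)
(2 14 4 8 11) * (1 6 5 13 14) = (1 6 5 13 14 4 8 11 2) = [0, 6, 1, 3, 8, 13, 5, 7, 11, 9, 10, 2, 12, 14, 4]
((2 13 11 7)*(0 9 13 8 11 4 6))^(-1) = ((0 9 13 4 6)(2 8 11 7))^(-1) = (0 6 4 13 9)(2 7 11 8)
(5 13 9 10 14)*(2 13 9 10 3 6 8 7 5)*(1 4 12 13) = (1 4 12 13 10 14 2)(3 6 8 7 5 9) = [0, 4, 1, 6, 12, 9, 8, 5, 7, 3, 14, 11, 13, 10, 2]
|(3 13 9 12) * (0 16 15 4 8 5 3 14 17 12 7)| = |(0 16 15 4 8 5 3 13 9 7)(12 14 17)| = 30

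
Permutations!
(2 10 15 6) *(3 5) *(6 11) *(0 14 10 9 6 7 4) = (0 14 10 15 11 7 4)(2 9 6)(3 5) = [14, 1, 9, 5, 0, 3, 2, 4, 8, 6, 15, 7, 12, 13, 10, 11]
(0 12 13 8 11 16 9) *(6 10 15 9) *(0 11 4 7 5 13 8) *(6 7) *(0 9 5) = (0 12 8 4 6 10 15 5 13 9 11 16 7) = [12, 1, 2, 3, 6, 13, 10, 0, 4, 11, 15, 16, 8, 9, 14, 5, 7]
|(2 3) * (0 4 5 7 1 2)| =|(0 4 5 7 1 2 3)| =7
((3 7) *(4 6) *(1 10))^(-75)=(1 10)(3 7)(4 6)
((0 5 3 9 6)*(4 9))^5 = (0 6 9 4 3 5)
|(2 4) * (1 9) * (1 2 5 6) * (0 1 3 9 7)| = |(0 1 7)(2 4 5 6 3 9)| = 6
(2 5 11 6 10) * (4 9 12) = (2 5 11 6 10)(4 9 12) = [0, 1, 5, 3, 9, 11, 10, 7, 8, 12, 2, 6, 4]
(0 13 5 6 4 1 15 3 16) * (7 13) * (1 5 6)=(0 7 13 6 4 5 1 15 3 16)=[7, 15, 2, 16, 5, 1, 4, 13, 8, 9, 10, 11, 12, 6, 14, 3, 0]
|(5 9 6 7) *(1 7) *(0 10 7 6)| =|(0 10 7 5 9)(1 6)| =10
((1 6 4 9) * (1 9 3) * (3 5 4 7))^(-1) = ((9)(1 6 7 3)(4 5))^(-1) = (9)(1 3 7 6)(4 5)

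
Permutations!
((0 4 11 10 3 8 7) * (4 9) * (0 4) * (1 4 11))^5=((0 9)(1 4)(3 8 7 11 10))^5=(11)(0 9)(1 4)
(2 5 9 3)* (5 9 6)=(2 9 3)(5 6)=[0, 1, 9, 2, 4, 6, 5, 7, 8, 3]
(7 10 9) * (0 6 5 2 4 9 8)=[6, 1, 4, 3, 9, 2, 5, 10, 0, 7, 8]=(0 6 5 2 4 9 7 10 8)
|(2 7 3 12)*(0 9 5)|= 12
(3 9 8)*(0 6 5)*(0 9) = (0 6 5 9 8 3) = [6, 1, 2, 0, 4, 9, 5, 7, 3, 8]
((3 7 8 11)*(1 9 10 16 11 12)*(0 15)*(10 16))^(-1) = (0 15)(1 12 8 7 3 11 16 9)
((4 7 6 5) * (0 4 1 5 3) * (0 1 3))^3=((0 4 7 6)(1 5 3))^3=(0 6 7 4)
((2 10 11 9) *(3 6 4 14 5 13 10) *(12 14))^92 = (2 12 10 3 14 11 6 5 9 4 13)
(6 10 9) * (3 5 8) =(3 5 8)(6 10 9) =[0, 1, 2, 5, 4, 8, 10, 7, 3, 6, 9]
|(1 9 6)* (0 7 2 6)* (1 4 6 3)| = |(0 7 2 3 1 9)(4 6)| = 6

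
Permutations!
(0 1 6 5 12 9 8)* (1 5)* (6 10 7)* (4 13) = [5, 10, 2, 3, 13, 12, 1, 6, 0, 8, 7, 11, 9, 4] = (0 5 12 9 8)(1 10 7 6)(4 13)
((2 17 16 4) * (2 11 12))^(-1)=(2 12 11 4 16 17)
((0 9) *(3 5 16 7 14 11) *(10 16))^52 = (3 16 11 10 14 5 7)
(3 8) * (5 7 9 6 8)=[0, 1, 2, 5, 4, 7, 8, 9, 3, 6]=(3 5 7 9 6 8)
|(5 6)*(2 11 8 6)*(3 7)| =10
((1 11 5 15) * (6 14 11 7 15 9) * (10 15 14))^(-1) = ((1 7 14 11 5 9 6 10 15))^(-1) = (1 15 10 6 9 5 11 14 7)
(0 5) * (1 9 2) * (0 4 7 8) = (0 5 4 7 8)(1 9 2) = [5, 9, 1, 3, 7, 4, 6, 8, 0, 2]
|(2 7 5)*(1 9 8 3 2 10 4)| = |(1 9 8 3 2 7 5 10 4)| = 9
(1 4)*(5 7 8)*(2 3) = [0, 4, 3, 2, 1, 7, 6, 8, 5] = (1 4)(2 3)(5 7 8)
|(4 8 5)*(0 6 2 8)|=6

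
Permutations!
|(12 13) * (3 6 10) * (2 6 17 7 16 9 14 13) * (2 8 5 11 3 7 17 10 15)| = |(17)(2 6 15)(3 10 7 16 9 14 13 12 8 5 11)| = 33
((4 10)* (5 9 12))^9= ((4 10)(5 9 12))^9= (12)(4 10)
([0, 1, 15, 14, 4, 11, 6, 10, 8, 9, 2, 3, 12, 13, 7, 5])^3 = (2 11 7 15 3 10 5 14)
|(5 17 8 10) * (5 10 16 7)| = |(5 17 8 16 7)| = 5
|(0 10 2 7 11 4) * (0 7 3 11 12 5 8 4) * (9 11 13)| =|(0 10 2 3 13 9 11)(4 7 12 5 8)| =35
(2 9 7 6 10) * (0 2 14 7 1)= (0 2 9 1)(6 10 14 7)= [2, 0, 9, 3, 4, 5, 10, 6, 8, 1, 14, 11, 12, 13, 7]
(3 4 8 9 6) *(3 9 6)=(3 4 8 6 9)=[0, 1, 2, 4, 8, 5, 9, 7, 6, 3]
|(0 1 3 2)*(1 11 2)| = |(0 11 2)(1 3)| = 6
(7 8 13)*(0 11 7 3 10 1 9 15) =(0 11 7 8 13 3 10 1 9 15) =[11, 9, 2, 10, 4, 5, 6, 8, 13, 15, 1, 7, 12, 3, 14, 0]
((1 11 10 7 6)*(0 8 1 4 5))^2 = (0 1 10 6 5 8 11 7 4)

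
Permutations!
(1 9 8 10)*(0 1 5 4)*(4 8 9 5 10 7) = (10)(0 1 5 8 7 4) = [1, 5, 2, 3, 0, 8, 6, 4, 7, 9, 10]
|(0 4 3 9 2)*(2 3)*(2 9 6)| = 6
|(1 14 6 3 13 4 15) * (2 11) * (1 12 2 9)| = 11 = |(1 14 6 3 13 4 15 12 2 11 9)|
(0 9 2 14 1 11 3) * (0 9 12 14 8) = (0 12 14 1 11 3 9 2 8) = [12, 11, 8, 9, 4, 5, 6, 7, 0, 2, 10, 3, 14, 13, 1]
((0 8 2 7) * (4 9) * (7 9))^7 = ((0 8 2 9 4 7))^7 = (0 8 2 9 4 7)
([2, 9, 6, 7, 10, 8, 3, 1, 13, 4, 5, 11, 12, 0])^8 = (0 10 7)(1 2 5)(3 13 4)(6 8 9)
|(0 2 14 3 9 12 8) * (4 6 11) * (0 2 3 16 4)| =11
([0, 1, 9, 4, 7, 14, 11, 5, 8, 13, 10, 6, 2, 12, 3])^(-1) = [0, 1, 12, 14, 3, 7, 11, 4, 8, 2, 10, 6, 13, 9, 5]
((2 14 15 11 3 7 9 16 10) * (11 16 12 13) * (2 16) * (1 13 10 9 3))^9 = ((1 13 11)(2 14 15)(3 7)(9 12 10 16))^9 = (3 7)(9 12 10 16)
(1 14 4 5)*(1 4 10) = [0, 14, 2, 3, 5, 4, 6, 7, 8, 9, 1, 11, 12, 13, 10] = (1 14 10)(4 5)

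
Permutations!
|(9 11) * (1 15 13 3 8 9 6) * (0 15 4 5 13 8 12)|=|(0 15 8 9 11 6 1 4 5 13 3 12)|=12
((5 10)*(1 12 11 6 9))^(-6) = (1 9 6 11 12)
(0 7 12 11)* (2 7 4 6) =(0 4 6 2 7 12 11) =[4, 1, 7, 3, 6, 5, 2, 12, 8, 9, 10, 0, 11]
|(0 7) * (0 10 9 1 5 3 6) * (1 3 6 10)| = |(0 7 1 5 6)(3 10 9)| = 15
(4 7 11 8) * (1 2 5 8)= [0, 2, 5, 3, 7, 8, 6, 11, 4, 9, 10, 1]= (1 2 5 8 4 7 11)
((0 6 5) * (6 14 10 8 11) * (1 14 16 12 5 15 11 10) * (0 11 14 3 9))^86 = (0 3 14 6 5 16 9 1 15 11 12)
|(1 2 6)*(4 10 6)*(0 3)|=10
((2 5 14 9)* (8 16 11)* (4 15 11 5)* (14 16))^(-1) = ((2 4 15 11 8 14 9)(5 16))^(-1) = (2 9 14 8 11 15 4)(5 16)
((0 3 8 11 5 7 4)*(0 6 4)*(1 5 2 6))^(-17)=((0 3 8 11 2 6 4 1 5 7))^(-17)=(0 11 4 7 8 6 5 3 2 1)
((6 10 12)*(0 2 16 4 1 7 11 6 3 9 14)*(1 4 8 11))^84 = (0 12 8 14 10 16 9 6 2 3 11)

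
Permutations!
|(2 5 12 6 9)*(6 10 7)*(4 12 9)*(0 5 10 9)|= 14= |(0 5)(2 10 7 6 4 12 9)|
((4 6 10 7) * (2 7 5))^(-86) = (2 10 4)(5 6 7)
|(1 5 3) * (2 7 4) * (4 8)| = 12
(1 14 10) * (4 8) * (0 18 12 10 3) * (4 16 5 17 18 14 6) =(0 14 3)(1 6 4 8 16 5 17 18 12 10) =[14, 6, 2, 0, 8, 17, 4, 7, 16, 9, 1, 11, 10, 13, 3, 15, 5, 18, 12]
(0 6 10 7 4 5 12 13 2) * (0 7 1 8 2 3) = (0 6 10 1 8 2 7 4 5 12 13 3) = [6, 8, 7, 0, 5, 12, 10, 4, 2, 9, 1, 11, 13, 3]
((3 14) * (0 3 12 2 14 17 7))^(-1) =((0 3 17 7)(2 14 12))^(-1) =(0 7 17 3)(2 12 14)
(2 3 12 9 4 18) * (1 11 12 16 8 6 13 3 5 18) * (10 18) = (1 11 12 9 4)(2 5 10 18)(3 16 8 6 13) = [0, 11, 5, 16, 1, 10, 13, 7, 6, 4, 18, 12, 9, 3, 14, 15, 8, 17, 2]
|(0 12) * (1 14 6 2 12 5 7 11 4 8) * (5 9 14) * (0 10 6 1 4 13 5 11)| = 8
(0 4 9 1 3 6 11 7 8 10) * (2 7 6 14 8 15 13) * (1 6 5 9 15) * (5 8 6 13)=(0 4 15 5 9 13 2 7 1 3 14 6 11 8 10)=[4, 3, 7, 14, 15, 9, 11, 1, 10, 13, 0, 8, 12, 2, 6, 5]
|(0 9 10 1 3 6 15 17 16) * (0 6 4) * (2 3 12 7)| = 36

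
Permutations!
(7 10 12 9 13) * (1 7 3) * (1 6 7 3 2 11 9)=[0, 3, 11, 6, 4, 5, 7, 10, 8, 13, 12, 9, 1, 2]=(1 3 6 7 10 12)(2 11 9 13)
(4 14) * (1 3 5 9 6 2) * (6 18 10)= (1 3 5 9 18 10 6 2)(4 14)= [0, 3, 1, 5, 14, 9, 2, 7, 8, 18, 6, 11, 12, 13, 4, 15, 16, 17, 10]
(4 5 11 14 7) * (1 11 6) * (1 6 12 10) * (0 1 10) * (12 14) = (0 1 11 12)(4 5 14 7) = [1, 11, 2, 3, 5, 14, 6, 4, 8, 9, 10, 12, 0, 13, 7]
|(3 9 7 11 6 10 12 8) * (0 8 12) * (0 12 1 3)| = 8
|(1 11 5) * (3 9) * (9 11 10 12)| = 7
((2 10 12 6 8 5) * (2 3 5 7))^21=(2 6)(3 5)(7 12)(8 10)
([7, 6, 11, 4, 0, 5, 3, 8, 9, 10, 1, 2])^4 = (11)(0 10 4 9 3 8 6 7 1)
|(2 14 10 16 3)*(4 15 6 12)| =20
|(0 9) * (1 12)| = 2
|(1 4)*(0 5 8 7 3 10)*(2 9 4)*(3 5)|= 12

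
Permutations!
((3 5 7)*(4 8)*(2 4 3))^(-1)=(2 7 5 3 8 4)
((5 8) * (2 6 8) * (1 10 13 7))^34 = ((1 10 13 7)(2 6 8 5))^34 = (1 13)(2 8)(5 6)(7 10)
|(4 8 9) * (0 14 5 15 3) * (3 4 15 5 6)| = 4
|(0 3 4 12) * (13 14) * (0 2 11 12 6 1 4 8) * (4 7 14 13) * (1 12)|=24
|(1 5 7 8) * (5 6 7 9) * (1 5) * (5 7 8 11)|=|(1 6 8 7 11 5 9)|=7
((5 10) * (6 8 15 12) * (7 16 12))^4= ((5 10)(6 8 15 7 16 12))^4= (6 16 15)(7 8 12)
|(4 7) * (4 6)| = |(4 7 6)| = 3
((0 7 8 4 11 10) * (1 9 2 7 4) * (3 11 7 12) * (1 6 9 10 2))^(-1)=(0 10 1 9 6 8 7 4)(2 11 3 12)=((0 4 7 8 6 9 1 10)(2 12 3 11))^(-1)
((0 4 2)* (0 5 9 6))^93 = (0 5)(2 6)(4 9) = ((0 4 2 5 9 6))^93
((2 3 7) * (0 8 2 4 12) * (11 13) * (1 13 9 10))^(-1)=(0 12 4 7 3 2 8)(1 10 9 11 13)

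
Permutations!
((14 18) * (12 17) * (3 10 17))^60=((3 10 17 12)(14 18))^60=(18)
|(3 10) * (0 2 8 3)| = |(0 2 8 3 10)| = 5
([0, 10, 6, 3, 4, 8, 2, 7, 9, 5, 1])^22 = (10)(5 8 9)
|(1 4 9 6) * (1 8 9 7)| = 3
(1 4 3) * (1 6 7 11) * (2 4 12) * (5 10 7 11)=(1 12 2 4 3 6 11)(5 10 7)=[0, 12, 4, 6, 3, 10, 11, 5, 8, 9, 7, 1, 2]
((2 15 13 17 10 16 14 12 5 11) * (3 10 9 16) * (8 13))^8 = ((2 15 8 13 17 9 16 14 12 5 11)(3 10))^8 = (2 12 9 8 11 14 17 15 5 16 13)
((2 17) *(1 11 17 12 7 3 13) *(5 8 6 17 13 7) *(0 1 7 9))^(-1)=((0 1 11 13 7 3 9)(2 12 5 8 6 17))^(-1)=(0 9 3 7 13 11 1)(2 17 6 8 5 12)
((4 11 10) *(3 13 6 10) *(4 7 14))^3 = ((3 13 6 10 7 14 4 11))^3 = (3 10 4 13 7 11 6 14)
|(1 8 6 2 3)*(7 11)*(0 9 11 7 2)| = 8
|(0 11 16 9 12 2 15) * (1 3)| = 14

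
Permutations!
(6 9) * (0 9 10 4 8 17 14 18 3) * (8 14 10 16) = (0 9 6 16 8 17 10 4 14 18 3) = [9, 1, 2, 0, 14, 5, 16, 7, 17, 6, 4, 11, 12, 13, 18, 15, 8, 10, 3]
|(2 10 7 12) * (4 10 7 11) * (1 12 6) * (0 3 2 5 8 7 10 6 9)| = |(0 3 2 10 11 4 6 1 12 5 8 7 9)| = 13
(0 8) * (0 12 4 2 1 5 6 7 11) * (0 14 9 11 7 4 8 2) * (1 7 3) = (0 2 7 3 1 5 6 4)(8 12)(9 11 14) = [2, 5, 7, 1, 0, 6, 4, 3, 12, 11, 10, 14, 8, 13, 9]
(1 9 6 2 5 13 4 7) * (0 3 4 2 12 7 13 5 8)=(0 3 4 13 2 8)(1 9 6 12 7)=[3, 9, 8, 4, 13, 5, 12, 1, 0, 6, 10, 11, 7, 2]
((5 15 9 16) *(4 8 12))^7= (4 8 12)(5 16 9 15)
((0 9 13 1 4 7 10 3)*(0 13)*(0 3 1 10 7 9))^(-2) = (1 13 9)(3 4 10)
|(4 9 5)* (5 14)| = 4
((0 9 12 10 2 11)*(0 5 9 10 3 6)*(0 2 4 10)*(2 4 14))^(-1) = (2 14 10 4 6 3 12 9 5 11)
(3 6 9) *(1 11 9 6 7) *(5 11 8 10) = (1 8 10 5 11 9 3 7) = [0, 8, 2, 7, 4, 11, 6, 1, 10, 3, 5, 9]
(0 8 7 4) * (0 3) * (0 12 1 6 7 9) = (0 8 9)(1 6 7 4 3 12) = [8, 6, 2, 12, 3, 5, 7, 4, 9, 0, 10, 11, 1]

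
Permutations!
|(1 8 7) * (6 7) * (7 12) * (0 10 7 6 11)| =|(0 10 7 1 8 11)(6 12)| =6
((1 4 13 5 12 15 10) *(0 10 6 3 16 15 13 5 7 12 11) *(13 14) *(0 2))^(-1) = ((0 10 1 4 5 11 2)(3 16 15 6)(7 12 14 13))^(-1) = (0 2 11 5 4 1 10)(3 6 15 16)(7 13 14 12)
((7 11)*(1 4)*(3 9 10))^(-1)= ((1 4)(3 9 10)(7 11))^(-1)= (1 4)(3 10 9)(7 11)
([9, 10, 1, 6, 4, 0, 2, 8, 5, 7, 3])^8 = [8, 6, 3, 1, 4, 7, 10, 0, 9, 5, 2]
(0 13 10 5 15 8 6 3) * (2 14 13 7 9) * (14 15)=(0 7 9 2 15 8 6 3)(5 14 13 10)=[7, 1, 15, 0, 4, 14, 3, 9, 6, 2, 5, 11, 12, 10, 13, 8]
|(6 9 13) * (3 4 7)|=3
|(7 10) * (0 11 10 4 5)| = 6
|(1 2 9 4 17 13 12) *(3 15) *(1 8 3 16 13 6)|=6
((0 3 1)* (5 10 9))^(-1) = (0 1 3)(5 9 10)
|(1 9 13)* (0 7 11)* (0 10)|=|(0 7 11 10)(1 9 13)|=12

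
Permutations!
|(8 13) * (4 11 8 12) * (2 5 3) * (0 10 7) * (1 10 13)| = 9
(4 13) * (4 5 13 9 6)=(4 9 6)(5 13)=[0, 1, 2, 3, 9, 13, 4, 7, 8, 6, 10, 11, 12, 5]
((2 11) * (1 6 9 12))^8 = (12)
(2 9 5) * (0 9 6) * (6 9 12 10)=(0 12 10 6)(2 9 5)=[12, 1, 9, 3, 4, 2, 0, 7, 8, 5, 6, 11, 10]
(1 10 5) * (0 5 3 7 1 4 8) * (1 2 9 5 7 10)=(0 7 2 9 5 4 8)(3 10)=[7, 1, 9, 10, 8, 4, 6, 2, 0, 5, 3]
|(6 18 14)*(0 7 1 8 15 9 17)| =21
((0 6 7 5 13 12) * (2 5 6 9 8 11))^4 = (0 2)(5 9)(8 13)(11 12)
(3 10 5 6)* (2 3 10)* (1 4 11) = (1 4 11)(2 3)(5 6 10) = [0, 4, 3, 2, 11, 6, 10, 7, 8, 9, 5, 1]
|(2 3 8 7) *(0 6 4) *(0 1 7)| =8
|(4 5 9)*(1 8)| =|(1 8)(4 5 9)| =6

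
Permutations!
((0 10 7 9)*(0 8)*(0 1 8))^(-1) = ((0 10 7 9)(1 8))^(-1) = (0 9 7 10)(1 8)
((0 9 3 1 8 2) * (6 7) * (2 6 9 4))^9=((0 4 2)(1 8 6 7 9 3))^9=(1 7)(3 6)(8 9)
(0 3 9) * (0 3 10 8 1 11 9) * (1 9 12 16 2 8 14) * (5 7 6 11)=(0 10 14 1 5 7 6 11 12 16 2 8 9 3)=[10, 5, 8, 0, 4, 7, 11, 6, 9, 3, 14, 12, 16, 13, 1, 15, 2]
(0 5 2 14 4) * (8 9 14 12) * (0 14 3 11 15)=[5, 1, 12, 11, 14, 2, 6, 7, 9, 3, 10, 15, 8, 13, 4, 0]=(0 5 2 12 8 9 3 11 15)(4 14)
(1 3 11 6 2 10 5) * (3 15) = (1 15 3 11 6 2 10 5) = [0, 15, 10, 11, 4, 1, 2, 7, 8, 9, 5, 6, 12, 13, 14, 3]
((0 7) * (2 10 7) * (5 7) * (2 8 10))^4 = ((0 8 10 5 7))^4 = (0 7 5 10 8)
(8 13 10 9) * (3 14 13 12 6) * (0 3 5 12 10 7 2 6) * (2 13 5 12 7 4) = [3, 1, 6, 14, 2, 7, 12, 13, 10, 8, 9, 11, 0, 4, 5] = (0 3 14 5 7 13 4 2 6 12)(8 10 9)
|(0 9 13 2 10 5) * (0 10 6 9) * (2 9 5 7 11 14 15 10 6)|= 10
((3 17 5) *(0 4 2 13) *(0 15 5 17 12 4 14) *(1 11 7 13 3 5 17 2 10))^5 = ((0 14)(1 11 7 13 15 17 2 3 12 4 10))^5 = (0 14)(1 17 10 15 4 13 12 7 3 11 2)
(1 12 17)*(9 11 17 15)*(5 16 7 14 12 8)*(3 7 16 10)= (1 8 5 10 3 7 14 12 15 9 11 17)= [0, 8, 2, 7, 4, 10, 6, 14, 5, 11, 3, 17, 15, 13, 12, 9, 16, 1]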